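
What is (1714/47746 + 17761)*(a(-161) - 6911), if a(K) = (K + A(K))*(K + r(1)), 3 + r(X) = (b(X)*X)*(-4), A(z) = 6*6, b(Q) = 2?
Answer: 6185870364690/23873 ≈ 2.5912e+8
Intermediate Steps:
A(z) = 36
r(X) = -3 - 8*X (r(X) = -3 + (2*X)*(-4) = -3 - 8*X)
a(K) = (-11 + K)*(36 + K) (a(K) = (K + 36)*(K + (-3 - 8*1)) = (36 + K)*(K + (-3 - 8)) = (36 + K)*(K - 11) = (36 + K)*(-11 + K) = (-11 + K)*(36 + K))
(1714/47746 + 17761)*(a(-161) - 6911) = (1714/47746 + 17761)*((-396 + (-161)**2 + 25*(-161)) - 6911) = (1714*(1/47746) + 17761)*((-396 + 25921 - 4025) - 6911) = (857/23873 + 17761)*(21500 - 6911) = (424009210/23873)*14589 = 6185870364690/23873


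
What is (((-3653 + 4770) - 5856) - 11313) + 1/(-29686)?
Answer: -476519673/29686 ≈ -16052.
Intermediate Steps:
(((-3653 + 4770) - 5856) - 11313) + 1/(-29686) = ((1117 - 5856) - 11313) - 1/29686 = (-4739 - 11313) - 1/29686 = -16052 - 1/29686 = -476519673/29686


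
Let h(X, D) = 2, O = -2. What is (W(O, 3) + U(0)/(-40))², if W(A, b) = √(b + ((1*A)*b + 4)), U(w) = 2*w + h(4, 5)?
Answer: 361/400 ≈ 0.90250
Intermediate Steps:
U(w) = 2 + 2*w (U(w) = 2*w + 2 = 2 + 2*w)
W(A, b) = √(4 + b + A*b) (W(A, b) = √(b + (A*b + 4)) = √(b + (4 + A*b)) = √(4 + b + A*b))
(W(O, 3) + U(0)/(-40))² = (√(4 + 3 - 2*3) + (2 + 2*0)/(-40))² = (√(4 + 3 - 6) + (2 + 0)*(-1/40))² = (√1 + 2*(-1/40))² = (1 - 1/20)² = (19/20)² = 361/400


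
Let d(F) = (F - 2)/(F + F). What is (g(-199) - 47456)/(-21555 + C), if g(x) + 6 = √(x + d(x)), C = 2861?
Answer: 23731/9347 - I*√31442398/7440212 ≈ 2.5389 - 0.00075366*I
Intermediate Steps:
d(F) = (-2 + F)/(2*F) (d(F) = (-2 + F)/((2*F)) = (-2 + F)*(1/(2*F)) = (-2 + F)/(2*F))
g(x) = -6 + √(x + (-2 + x)/(2*x))
(g(-199) - 47456)/(-21555 + C) = ((-6 + √(2 - 4/(-199) + 4*(-199))/2) - 47456)/(-21555 + 2861) = ((-6 + √(2 - 4*(-1/199) - 796)/2) - 47456)/(-18694) = ((-6 + √(2 + 4/199 - 796)/2) - 47456)*(-1/18694) = ((-6 + √(-158002/199)/2) - 47456)*(-1/18694) = ((-6 + (I*√31442398/199)/2) - 47456)*(-1/18694) = ((-6 + I*√31442398/398) - 47456)*(-1/18694) = (-47462 + I*√31442398/398)*(-1/18694) = 23731/9347 - I*√31442398/7440212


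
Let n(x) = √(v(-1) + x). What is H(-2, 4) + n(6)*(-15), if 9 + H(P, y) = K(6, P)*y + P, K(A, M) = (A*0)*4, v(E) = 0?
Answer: -11 - 15*√6 ≈ -47.742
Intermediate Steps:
K(A, M) = 0 (K(A, M) = 0*4 = 0)
H(P, y) = -9 + P (H(P, y) = -9 + (0*y + P) = -9 + (0 + P) = -9 + P)
n(x) = √x (n(x) = √(0 + x) = √x)
H(-2, 4) + n(6)*(-15) = (-9 - 2) + √6*(-15) = -11 - 15*√6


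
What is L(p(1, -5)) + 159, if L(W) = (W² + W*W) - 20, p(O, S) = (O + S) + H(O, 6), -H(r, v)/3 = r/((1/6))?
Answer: 1107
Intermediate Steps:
H(r, v) = -18*r (H(r, v) = -3*r/(1/6) = -3*r/(1*(⅙)) = -3*r/⅙ = -3*r*6 = -18*r)
p(O, S) = S - 17*O (p(O, S) = (O + S) - 18*O = S - 17*O)
L(W) = -20 + 2*W² (L(W) = (W² + W²) - 20 = 2*W² - 20 = -20 + 2*W²)
L(p(1, -5)) + 159 = (-20 + 2*(-5 - 17*1)²) + 159 = (-20 + 2*(-5 - 17)²) + 159 = (-20 + 2*(-22)²) + 159 = (-20 + 2*484) + 159 = (-20 + 968) + 159 = 948 + 159 = 1107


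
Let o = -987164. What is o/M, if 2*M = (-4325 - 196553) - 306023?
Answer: 103912/26679 ≈ 3.8949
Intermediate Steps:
M = -506901/2 (M = ((-4325 - 196553) - 306023)/2 = (-200878 - 306023)/2 = (½)*(-506901) = -506901/2 ≈ -2.5345e+5)
o/M = -987164/(-506901/2) = -987164*(-2/506901) = 103912/26679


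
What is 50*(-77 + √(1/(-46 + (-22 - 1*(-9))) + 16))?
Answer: -3850 + 50*√55637/59 ≈ -3650.1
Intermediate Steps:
50*(-77 + √(1/(-46 + (-22 - 1*(-9))) + 16)) = 50*(-77 + √(1/(-46 + (-22 + 9)) + 16)) = 50*(-77 + √(1/(-46 - 13) + 16)) = 50*(-77 + √(1/(-59) + 16)) = 50*(-77 + √(-1/59 + 16)) = 50*(-77 + √(943/59)) = 50*(-77 + √55637/59) = -3850 + 50*√55637/59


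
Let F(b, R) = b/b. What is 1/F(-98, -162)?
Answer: 1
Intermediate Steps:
F(b, R) = 1
1/F(-98, -162) = 1/1 = 1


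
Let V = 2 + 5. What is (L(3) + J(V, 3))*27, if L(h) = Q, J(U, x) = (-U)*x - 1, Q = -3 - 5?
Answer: -810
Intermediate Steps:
V = 7
Q = -8
J(U, x) = -1 - U*x (J(U, x) = -U*x - 1 = -1 - U*x)
L(h) = -8
(L(3) + J(V, 3))*27 = (-8 + (-1 - 1*7*3))*27 = (-8 + (-1 - 21))*27 = (-8 - 22)*27 = -30*27 = -810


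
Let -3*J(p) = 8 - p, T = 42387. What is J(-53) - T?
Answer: -127222/3 ≈ -42407.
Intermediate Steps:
J(p) = -8/3 + p/3 (J(p) = -(8 - p)/3 = -8/3 + p/3)
J(-53) - T = (-8/3 + (⅓)*(-53)) - 1*42387 = (-8/3 - 53/3) - 42387 = -61/3 - 42387 = -127222/3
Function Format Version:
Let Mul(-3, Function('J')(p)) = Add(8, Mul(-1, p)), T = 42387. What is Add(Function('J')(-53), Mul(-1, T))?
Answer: Rational(-127222, 3) ≈ -42407.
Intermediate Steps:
Function('J')(p) = Add(Rational(-8, 3), Mul(Rational(1, 3), p)) (Function('J')(p) = Mul(Rational(-1, 3), Add(8, Mul(-1, p))) = Add(Rational(-8, 3), Mul(Rational(1, 3), p)))
Add(Function('J')(-53), Mul(-1, T)) = Add(Add(Rational(-8, 3), Mul(Rational(1, 3), -53)), Mul(-1, 42387)) = Add(Add(Rational(-8, 3), Rational(-53, 3)), -42387) = Add(Rational(-61, 3), -42387) = Rational(-127222, 3)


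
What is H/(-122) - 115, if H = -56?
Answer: -6987/61 ≈ -114.54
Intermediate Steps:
H/(-122) - 115 = -56/(-122) - 115 = -56*(-1/122) - 115 = 28/61 - 115 = -6987/61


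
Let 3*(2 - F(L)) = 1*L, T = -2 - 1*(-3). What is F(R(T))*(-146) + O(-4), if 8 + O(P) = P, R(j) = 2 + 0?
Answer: -620/3 ≈ -206.67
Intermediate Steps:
T = 1 (T = -2 + 3 = 1)
R(j) = 2
O(P) = -8 + P
F(L) = 2 - L/3
F(R(T))*(-146) + O(-4) = (2 - ⅓*2)*(-146) + (-8 - 4) = (2 - ⅔)*(-146) - 12 = (4/3)*(-146) - 12 = -584/3 - 12 = -620/3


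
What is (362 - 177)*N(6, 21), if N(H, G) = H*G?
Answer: 23310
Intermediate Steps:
N(H, G) = G*H
(362 - 177)*N(6, 21) = (362 - 177)*(21*6) = 185*126 = 23310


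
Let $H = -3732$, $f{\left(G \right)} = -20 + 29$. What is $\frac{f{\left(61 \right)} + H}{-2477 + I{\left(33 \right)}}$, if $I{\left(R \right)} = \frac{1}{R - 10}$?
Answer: $\frac{28543}{18990} \approx 1.5031$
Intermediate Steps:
$I{\left(R \right)} = \frac{1}{-10 + R}$
$f{\left(G \right)} = 9$
$\frac{f{\left(61 \right)} + H}{-2477 + I{\left(33 \right)}} = \frac{9 - 3732}{-2477 + \frac{1}{-10 + 33}} = - \frac{3723}{-2477 + \frac{1}{23}} = - \frac{3723}{- \frac{56970}{23}} = \left(-3723\right) \left(- \frac{23}{56970}\right) = \frac{28543}{18990}$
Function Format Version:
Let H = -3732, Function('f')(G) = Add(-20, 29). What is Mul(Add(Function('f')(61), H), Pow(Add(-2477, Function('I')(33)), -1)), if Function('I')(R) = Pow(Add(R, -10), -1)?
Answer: Rational(28543, 18990) ≈ 1.5031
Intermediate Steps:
Function('I')(R) = Pow(Add(-10, R), -1)
Function('f')(G) = 9
Mul(Add(Function('f')(61), H), Pow(Add(-2477, Function('I')(33)), -1)) = Mul(Add(9, -3732), Pow(Add(-2477, Pow(Add(-10, 33), -1)), -1)) = Mul(-3723, Pow(Add(-2477, Pow(23, -1)), -1)) = Mul(-3723, Pow(Add(-2477, Rational(1, 23)), -1)) = Mul(-3723, Pow(Rational(-56970, 23), -1)) = Mul(-3723, Rational(-23, 56970)) = Rational(28543, 18990)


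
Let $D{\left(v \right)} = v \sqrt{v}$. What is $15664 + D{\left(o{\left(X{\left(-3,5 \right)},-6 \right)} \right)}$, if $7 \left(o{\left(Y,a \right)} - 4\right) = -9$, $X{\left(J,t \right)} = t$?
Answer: $15664 + \frac{19 \sqrt{133}}{49} \approx 15668.0$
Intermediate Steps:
$o{\left(Y,a \right)} = \frac{19}{7}$ ($o{\left(Y,a \right)} = 4 + \frac{1}{7} \left(-9\right) = 4 - \frac{9}{7} = \frac{19}{7}$)
$D{\left(v \right)} = v^{\frac{3}{2}}$
$15664 + D{\left(o{\left(X{\left(-3,5 \right)},-6 \right)} \right)} = 15664 + \left(\frac{19}{7}\right)^{\frac{3}{2}} = 15664 + \frac{19 \sqrt{133}}{49}$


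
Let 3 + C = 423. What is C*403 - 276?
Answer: 168984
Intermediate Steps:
C = 420 (C = -3 + 423 = 420)
C*403 - 276 = 420*403 - 276 = 169260 - 276 = 168984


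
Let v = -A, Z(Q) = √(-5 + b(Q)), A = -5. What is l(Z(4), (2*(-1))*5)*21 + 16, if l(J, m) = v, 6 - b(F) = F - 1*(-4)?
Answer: 121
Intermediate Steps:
b(F) = 2 - F (b(F) = 6 - (F - 1*(-4)) = 6 - (F + 4) = 6 - (4 + F) = 6 + (-4 - F) = 2 - F)
Z(Q) = √(-3 - Q) (Z(Q) = √(-5 + (2 - Q)) = √(-3 - Q))
v = 5 (v = -1*(-5) = 5)
l(J, m) = 5
l(Z(4), (2*(-1))*5)*21 + 16 = 5*21 + 16 = 105 + 16 = 121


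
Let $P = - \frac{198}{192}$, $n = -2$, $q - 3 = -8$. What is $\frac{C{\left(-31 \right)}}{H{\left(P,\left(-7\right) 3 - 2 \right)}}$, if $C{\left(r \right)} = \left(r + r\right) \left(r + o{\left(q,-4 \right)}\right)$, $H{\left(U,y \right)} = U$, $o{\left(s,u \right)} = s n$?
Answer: $- \frac{13888}{11} \approx -1262.5$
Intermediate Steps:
$q = -5$ ($q = 3 - 8 = -5$)
$P = - \frac{33}{32}$ ($P = \left(-198\right) \frac{1}{192} = - \frac{33}{32} \approx -1.0313$)
$o{\left(s,u \right)} = - 2 s$ ($o{\left(s,u \right)} = s \left(-2\right) = - 2 s$)
$C{\left(r \right)} = 2 r \left(10 + r\right)$ ($C{\left(r \right)} = \left(r + r\right) \left(r - -10\right) = 2 r \left(r + 10\right) = 2 r \left(10 + r\right)$)
$\frac{C{\left(-31 \right)}}{H{\left(P,\left(-7\right) 3 - 2 \right)}} = \frac{2 \left(-31\right) \left(10 - 31\right)}{- \frac{33}{32}} = 2 \left(-31\right) \left(-21\right) \left(- \frac{32}{33}\right) = 1302 \left(- \frac{32}{33}\right) = - \frac{13888}{11}$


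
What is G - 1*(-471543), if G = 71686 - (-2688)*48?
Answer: 672253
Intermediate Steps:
G = 200710 (G = 71686 - 1*(-129024) = 71686 + 129024 = 200710)
G - 1*(-471543) = 200710 - 1*(-471543) = 200710 + 471543 = 672253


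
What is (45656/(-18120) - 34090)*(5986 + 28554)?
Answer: -533432699756/453 ≈ -1.1776e+9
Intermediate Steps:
(45656/(-18120) - 34090)*(5986 + 28554) = (45656*(-1/18120) - 34090)*34540 = (-5707/2265 - 34090)*34540 = -77219557/2265*34540 = -533432699756/453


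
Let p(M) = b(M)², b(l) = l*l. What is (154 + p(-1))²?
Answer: 24025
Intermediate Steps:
b(l) = l²
p(M) = M⁴ (p(M) = (M²)² = M⁴)
(154 + p(-1))² = (154 + (-1)⁴)² = (154 + 1)² = 155² = 24025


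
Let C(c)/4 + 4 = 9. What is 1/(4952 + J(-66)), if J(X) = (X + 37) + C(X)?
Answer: 1/4943 ≈ 0.00020231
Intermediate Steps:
C(c) = 20 (C(c) = -16 + 4*9 = -16 + 36 = 20)
J(X) = 57 + X (J(X) = (X + 37) + 20 = (37 + X) + 20 = 57 + X)
1/(4952 + J(-66)) = 1/(4952 + (57 - 66)) = 1/(4952 - 9) = 1/4943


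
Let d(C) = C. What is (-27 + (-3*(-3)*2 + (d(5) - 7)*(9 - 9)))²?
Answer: 81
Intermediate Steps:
(-27 + (-3*(-3)*2 + (d(5) - 7)*(9 - 9)))² = (-27 + (-3*(-3)*2 + (5 - 7)*(9 - 9)))² = (-27 + (9*2 - 2*0))² = (-27 + (18 + 0))² = (-27 + 18)² = (-9)² = 81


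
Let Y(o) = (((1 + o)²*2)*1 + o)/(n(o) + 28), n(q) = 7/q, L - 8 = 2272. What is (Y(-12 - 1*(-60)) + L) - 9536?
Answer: -9570056/1351 ≈ -7083.7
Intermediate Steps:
L = 2280 (L = 8 + 2272 = 2280)
Y(o) = (o + 2*(1 + o)²)/(28 + 7/o) (Y(o) = (((1 + o)²*2)*1 + o)/(7/o + 28) = ((2*(1 + o)²)*1 + o)/(28 + 7/o) = (2*(1 + o)² + o)/(28 + 7/o) = (o + 2*(1 + o)²)/(28 + 7/o))
(Y(-12 - 1*(-60)) + L) - 9536 = ((-12 - 1*(-60))*((-12 - 1*(-60)) + 2*(1 + (-12 - 1*(-60)))²)/(7*(1 + 4*(-12 - 1*(-60)))) + 2280) - 9536 = ((-12 + 60)*((-12 + 60) + 2*(1 + (-12 + 60))²)/(7*(1 + 4*(-12 + 60))) + 2280) - 9536 = ((⅐)*48*(48 + 2*(1 + 48)²)/(1 + 4*48) + 2280) - 9536 = ((⅐)*48*(48 + 2*49²)/(1 + 192) + 2280) - 9536 = ((⅐)*48*(48 + 2*2401)/193 + 2280) - 9536 = ((⅐)*48*(1/193)*(48 + 4802) + 2280) - 9536 = ((⅐)*48*(1/193)*4850 + 2280) - 9536 = (232800/1351 + 2280) - 9536 = 3313080/1351 - 9536 = -9570056/1351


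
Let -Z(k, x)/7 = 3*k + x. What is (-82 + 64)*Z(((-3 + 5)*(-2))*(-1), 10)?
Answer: 2772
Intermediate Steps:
Z(k, x) = -21*k - 7*x (Z(k, x) = -7*(3*k + x) = -7*(x + 3*k) = -21*k - 7*x)
(-82 + 64)*Z(((-3 + 5)*(-2))*(-1), 10) = (-82 + 64)*(-21*(-3 + 5)*(-2)*(-1) - 7*10) = -18*(-21*2*(-2)*(-1) - 70) = -18*(-(-84)*(-1) - 70) = -18*(-21*4 - 70) = -18*(-84 - 70) = -18*(-154) = 2772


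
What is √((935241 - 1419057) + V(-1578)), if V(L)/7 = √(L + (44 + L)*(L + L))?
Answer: √(-483816 + 7*√4839726) ≈ 684.41*I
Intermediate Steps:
V(L) = 7*√(L + 2*L*(44 + L)) (V(L) = 7*√(L + (44 + L)*(L + L)) = 7*√(L + (44 + L)*(2*L)) = 7*√(L + 2*L*(44 + L)))
√((935241 - 1419057) + V(-1578)) = √((935241 - 1419057) + 7*√(-1578*(89 + 2*(-1578)))) = √(-483816 + 7*√(-1578*(89 - 3156))) = √(-483816 + 7*√(-1578*(-3067))) = √(-483816 + 7*√4839726)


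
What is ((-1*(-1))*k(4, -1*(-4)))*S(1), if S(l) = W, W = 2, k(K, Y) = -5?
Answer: -10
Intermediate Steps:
S(l) = 2
((-1*(-1))*k(4, -1*(-4)))*S(1) = (-1*(-1)*(-5))*2 = (1*(-5))*2 = -5*2 = -10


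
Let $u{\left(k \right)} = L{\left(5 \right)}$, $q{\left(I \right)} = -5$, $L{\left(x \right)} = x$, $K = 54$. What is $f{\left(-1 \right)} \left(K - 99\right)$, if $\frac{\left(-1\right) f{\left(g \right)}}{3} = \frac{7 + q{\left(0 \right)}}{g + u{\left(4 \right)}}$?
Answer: $\frac{135}{2} \approx 67.5$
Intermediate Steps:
$u{\left(k \right)} = 5$
$f{\left(g \right)} = - \frac{6}{5 + g}$ ($f{\left(g \right)} = - 3 \frac{7 - 5}{g + 5} = - 3 \frac{2}{5 + g} = - \frac{6}{5 + g}$)
$f{\left(-1 \right)} \left(K - 99\right) = - \frac{6}{5 - 1} \left(54 - 99\right) = - \frac{6}{4} \left(-45\right) = \left(-6\right) \frac{1}{4} \left(-45\right) = \left(- \frac{3}{2}\right) \left(-45\right) = \frac{135}{2}$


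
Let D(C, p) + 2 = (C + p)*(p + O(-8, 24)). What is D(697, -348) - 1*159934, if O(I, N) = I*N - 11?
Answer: -352235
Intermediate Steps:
O(I, N) = -11 + I*N
D(C, p) = -2 + (-203 + p)*(C + p) (D(C, p) = -2 + (C + p)*(p + (-11 - 8*24)) = -2 + (C + p)*(p + (-11 - 192)) = -2 + (C + p)*(p - 203) = -2 + (C + p)*(-203 + p) = -2 + (-203 + p)*(C + p))
D(697, -348) - 1*159934 = (-2 + (-348)² - 203*697 - 203*(-348) + 697*(-348)) - 1*159934 = (-2 + 121104 - 141491 + 70644 - 242556) - 159934 = -192301 - 159934 = -352235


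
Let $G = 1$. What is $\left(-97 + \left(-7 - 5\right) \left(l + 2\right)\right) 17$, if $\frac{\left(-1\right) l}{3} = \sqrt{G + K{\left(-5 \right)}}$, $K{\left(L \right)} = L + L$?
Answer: $-2057 + 1836 i \approx -2057.0 + 1836.0 i$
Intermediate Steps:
$K{\left(L \right)} = 2 L$
$l = - 9 i$ ($l = - 3 \sqrt{1 + 2 \left(-5\right)} = - 3 \sqrt{1 - 10} = - 3 \sqrt{-9} = - 3 \cdot 3 i = - 9 i \approx - 9.0 i$)
$\left(-97 + \left(-7 - 5\right) \left(l + 2\right)\right) 17 = \left(-97 + \left(-7 - 5\right) \left(- 9 i + 2\right)\right) 17 = \left(-97 - 12 \left(2 - 9 i\right)\right) 17 = \left(-97 - \left(24 - 108 i\right)\right) 17 = \left(-121 + 108 i\right) 17 = -2057 + 1836 i$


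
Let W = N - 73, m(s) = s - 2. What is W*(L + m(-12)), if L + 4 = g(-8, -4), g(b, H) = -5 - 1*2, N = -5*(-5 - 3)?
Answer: 825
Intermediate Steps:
m(s) = -2 + s
N = 40 (N = -5*(-8) = 40)
W = -33 (W = 40 - 73 = -33)
g(b, H) = -7 (g(b, H) = -5 - 2 = -7)
L = -11 (L = -4 - 7 = -11)
W*(L + m(-12)) = -33*(-11 + (-2 - 12)) = -33*(-11 - 14) = -33*(-25) = 825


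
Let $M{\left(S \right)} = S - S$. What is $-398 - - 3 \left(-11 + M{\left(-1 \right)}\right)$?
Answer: $-431$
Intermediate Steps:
$M{\left(S \right)} = 0$
$-398 - - 3 \left(-11 + M{\left(-1 \right)}\right) = -398 - - 3 \left(-11 + 0\right) = -398 - \left(-3\right) \left(-11\right) = -398 - 33 = -431$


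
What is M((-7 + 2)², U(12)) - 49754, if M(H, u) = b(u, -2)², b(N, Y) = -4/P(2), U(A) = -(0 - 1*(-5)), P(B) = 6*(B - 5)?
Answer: -4030070/81 ≈ -49754.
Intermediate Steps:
P(B) = -30 + 6*B (P(B) = 6*(-5 + B) = -30 + 6*B)
U(A) = -5 (U(A) = -(0 + 5) = -1*5 = -5)
b(N, Y) = 2/9 (b(N, Y) = -4/(-30 + 6*2) = -4/(-30 + 12) = -4/(-18) = -4*(-1/18) = 2/9)
M(H, u) = 4/81 (M(H, u) = (2/9)² = 4/81)
M((-7 + 2)², U(12)) - 49754 = 4/81 - 49754 = -4030070/81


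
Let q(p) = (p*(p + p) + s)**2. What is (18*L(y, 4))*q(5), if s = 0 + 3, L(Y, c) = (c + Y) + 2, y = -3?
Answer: 151686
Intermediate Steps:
L(Y, c) = 2 + Y + c (L(Y, c) = (Y + c) + 2 = 2 + Y + c)
s = 3
q(p) = (3 + 2*p**2)**2 (q(p) = (p*(p + p) + 3)**2 = (p*(2*p) + 3)**2 = (2*p**2 + 3)**2 = (3 + 2*p**2)**2)
(18*L(y, 4))*q(5) = (18*(2 - 3 + 4))*(3 + 2*5**2)**2 = (18*3)*(3 + 2*25)**2 = 54*(3 + 50)**2 = 54*53**2 = 54*2809 = 151686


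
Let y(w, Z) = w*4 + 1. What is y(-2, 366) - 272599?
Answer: -272606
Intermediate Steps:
y(w, Z) = 1 + 4*w (y(w, Z) = 4*w + 1 = 1 + 4*w)
y(-2, 366) - 272599 = (1 + 4*(-2)) - 272599 = (1 - 8) - 272599 = -7 - 272599 = -272606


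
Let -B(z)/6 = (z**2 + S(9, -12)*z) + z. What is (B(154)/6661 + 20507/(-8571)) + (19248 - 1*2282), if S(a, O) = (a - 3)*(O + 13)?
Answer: 967201564975/57091431 ≈ 16941.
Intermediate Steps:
S(a, O) = (-3 + a)*(13 + O)
B(z) = -42*z - 6*z**2 (B(z) = -6*((z**2 + (-39 - 3*(-12) + 13*9 - 12*9)*z) + z) = -6*((z**2 + (-39 + 36 + 117 - 108)*z) + z) = -6*((z**2 + 6*z) + z) = -6*(z**2 + 7*z) = -42*z - 6*z**2)
(B(154)/6661 + 20507/(-8571)) + (19248 - 1*2282) = (-6*154*(7 + 154)/6661 + 20507/(-8571)) + (19248 - 1*2282) = (-6*154*161*(1/6661) + 20507*(-1/8571)) + (19248 - 2282) = (-148764*1/6661 - 20507/8571) + 16966 = (-148764/6661 - 20507/8571) + 16966 = -1411653371/57091431 + 16966 = 967201564975/57091431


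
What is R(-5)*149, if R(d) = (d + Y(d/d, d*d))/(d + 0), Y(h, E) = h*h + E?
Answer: -3129/5 ≈ -625.80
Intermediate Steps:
Y(h, E) = E + h² (Y(h, E) = h² + E = E + h²)
R(d) = (1 + d + d²)/d (R(d) = (d + (d*d + (d/d)²))/(d + 0) = (d + (d² + 1²))/d = (d + (d² + 1))/d = (d + (1 + d²))/d = (1 + d + d²)/d)
R(-5)*149 = (1 - 5 + 1/(-5))*149 = (1 - 5 - ⅕)*149 = -21/5*149 = -3129/5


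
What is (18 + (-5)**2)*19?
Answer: 817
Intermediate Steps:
(18 + (-5)**2)*19 = (18 + 25)*19 = 43*19 = 817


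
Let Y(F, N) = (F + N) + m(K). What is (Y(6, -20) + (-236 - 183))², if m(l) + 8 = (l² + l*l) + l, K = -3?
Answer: 181476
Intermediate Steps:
m(l) = -8 + l + 2*l² (m(l) = -8 + ((l² + l*l) + l) = -8 + ((l² + l²) + l) = -8 + (2*l² + l) = -8 + (l + 2*l²) = -8 + l + 2*l²)
Y(F, N) = 7 + F + N (Y(F, N) = (F + N) + (-8 - 3 + 2*(-3)²) = (F + N) + (-8 - 3 + 2*9) = (F + N) + (-8 - 3 + 18) = (F + N) + 7 = 7 + F + N)
(Y(6, -20) + (-236 - 183))² = ((7 + 6 - 20) + (-236 - 183))² = (-7 - 419)² = (-426)² = 181476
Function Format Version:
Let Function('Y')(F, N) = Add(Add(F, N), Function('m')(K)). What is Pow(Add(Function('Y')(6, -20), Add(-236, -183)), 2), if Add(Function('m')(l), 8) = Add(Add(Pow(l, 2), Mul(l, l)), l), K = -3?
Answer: 181476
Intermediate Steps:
Function('m')(l) = Add(-8, l, Mul(2, Pow(l, 2))) (Function('m')(l) = Add(-8, Add(Add(Pow(l, 2), Mul(l, l)), l)) = Add(-8, Add(Add(Pow(l, 2), Pow(l, 2)), l)) = Add(-8, Add(Mul(2, Pow(l, 2)), l)) = Add(-8, Add(l, Mul(2, Pow(l, 2)))) = Add(-8, l, Mul(2, Pow(l, 2))))
Function('Y')(F, N) = Add(7, F, N) (Function('Y')(F, N) = Add(Add(F, N), Add(-8, -3, Mul(2, Pow(-3, 2)))) = Add(Add(F, N), Add(-8, -3, Mul(2, 9))) = Add(Add(F, N), Add(-8, -3, 18)) = Add(Add(F, N), 7) = Add(7, F, N))
Pow(Add(Function('Y')(6, -20), Add(-236, -183)), 2) = Pow(Add(Add(7, 6, -20), Add(-236, -183)), 2) = Pow(Add(-7, -419), 2) = Pow(-426, 2) = 181476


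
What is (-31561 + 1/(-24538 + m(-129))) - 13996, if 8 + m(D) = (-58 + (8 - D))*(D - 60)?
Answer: -1798453690/39477 ≈ -45557.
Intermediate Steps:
m(D) = -8 + (-60 + D)*(-50 - D) (m(D) = -8 + (-58 + (8 - D))*(D - 60) = -8 + (-50 - D)*(-60 + D) = -8 + (-60 + D)*(-50 - D))
(-31561 + 1/(-24538 + m(-129))) - 13996 = (-31561 + 1/(-24538 + (2992 - 1*(-129)² + 10*(-129)))) - 13996 = (-31561 + 1/(-24538 + (2992 - 1*16641 - 1290))) - 13996 = (-31561 + 1/(-24538 + (2992 - 16641 - 1290))) - 13996 = (-31561 + 1/(-24538 - 14939)) - 13996 = (-31561 + 1/(-39477)) - 13996 = (-31561 - 1/39477) - 13996 = -1245933598/39477 - 13996 = -1798453690/39477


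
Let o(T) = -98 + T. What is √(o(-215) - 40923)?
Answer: 26*I*√61 ≈ 203.07*I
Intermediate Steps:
√(o(-215) - 40923) = √((-98 - 215) - 40923) = √(-313 - 40923) = √(-41236) = 26*I*√61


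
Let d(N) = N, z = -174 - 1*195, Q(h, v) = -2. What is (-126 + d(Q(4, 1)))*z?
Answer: 47232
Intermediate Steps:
z = -369 (z = -174 - 195 = -369)
(-126 + d(Q(4, 1)))*z = (-126 - 2)*(-369) = -128*(-369) = 47232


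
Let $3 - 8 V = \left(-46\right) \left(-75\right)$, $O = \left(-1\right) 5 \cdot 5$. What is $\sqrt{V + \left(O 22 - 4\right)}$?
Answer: $\frac{i \sqrt{15758}}{4} \approx 31.383 i$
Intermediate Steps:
$O = -25$ ($O = \left(-5\right) 5 = -25$)
$V = - \frac{3447}{8}$ ($V = \frac{3}{8} - \frac{\left(-46\right) \left(-75\right)}{8} = \frac{3}{8} - \frac{1725}{4} = - \frac{3447}{8} \approx -430.88$)
$\sqrt{V + \left(O 22 - 4\right)} = \sqrt{- \frac{3447}{8} - 554} = \sqrt{- \frac{7879}{8}} = \frac{i \sqrt{15758}}{4}$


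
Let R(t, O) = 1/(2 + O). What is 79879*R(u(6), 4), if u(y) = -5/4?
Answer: 79879/6 ≈ 13313.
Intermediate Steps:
u(y) = -5/4 (u(y) = -5*1/4 = -5/4)
79879*R(u(6), 4) = 79879/(2 + 4) = 79879/6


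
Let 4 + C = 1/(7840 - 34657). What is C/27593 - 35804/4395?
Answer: -2943783590331/361347856555 ≈ -8.1467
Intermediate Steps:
C = -107269/26817 (C = -4 + 1/(7840 - 34657) = -4 + 1/(-26817) = -4 - 1/26817 = -107269/26817 ≈ -4.0000)
C/27593 - 35804/4395 = -107269/26817/27593 - 35804/4395 = -107269/26817*1/27593 - 35804*1/4395 = -107269/739961481 - 35804/4395 = -2943783590331/361347856555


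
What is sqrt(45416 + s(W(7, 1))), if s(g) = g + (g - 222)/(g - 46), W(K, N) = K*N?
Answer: 8*sqrt(1079637)/39 ≈ 213.14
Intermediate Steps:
s(g) = g + (-222 + g)/(-46 + g)
sqrt(45416 + s(W(7, 1))) = sqrt(45416 + (-222 + (7*1)**2 - 315)/(-46 + 7*1)) = sqrt(45416 + (-222 + 7**2 - 45*7)/(-46 + 7)) = sqrt(45416 + (-222 + 49 - 315)/(-39)) = sqrt(45416 - 1/39*(-488)) = sqrt(45416 + 488/39) = sqrt(1771712/39) = 8*sqrt(1079637)/39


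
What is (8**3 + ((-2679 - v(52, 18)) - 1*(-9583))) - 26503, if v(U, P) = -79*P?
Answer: -17665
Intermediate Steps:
(8**3 + ((-2679 - v(52, 18)) - 1*(-9583))) - 26503 = (8**3 + ((-2679 - (-79)*18) - 1*(-9583))) - 26503 = (512 + ((-2679 - 1*(-1422)) + 9583)) - 26503 = (512 + ((-2679 + 1422) + 9583)) - 26503 = (512 + (-1257 + 9583)) - 26503 = (512 + 8326) - 26503 = 8838 - 26503 = -17665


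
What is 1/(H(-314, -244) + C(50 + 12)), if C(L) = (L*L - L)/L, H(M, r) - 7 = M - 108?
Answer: -1/354 ≈ -0.0028249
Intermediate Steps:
H(M, r) = -101 + M (H(M, r) = 7 + (M - 108) = 7 + (-108 + M) = -101 + M)
C(L) = (L**2 - L)/L
1/(H(-314, -244) + C(50 + 12)) = 1/((-101 - 314) + (-1 + (50 + 12))) = 1/(-415 + (-1 + 62)) = 1/(-415 + 61) = 1/(-354) = -1/354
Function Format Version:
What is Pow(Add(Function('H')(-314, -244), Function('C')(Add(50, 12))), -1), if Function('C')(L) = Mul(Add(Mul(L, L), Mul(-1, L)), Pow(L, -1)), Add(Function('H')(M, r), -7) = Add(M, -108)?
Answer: Rational(-1, 354) ≈ -0.0028249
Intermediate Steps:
Function('H')(M, r) = Add(-101, M) (Function('H')(M, r) = Add(7, Add(M, -108)) = Add(7, Add(-108, M)) = Add(-101, M))
Function('C')(L) = Mul(Pow(L, -1), Add(Pow(L, 2), Mul(-1, L))) (Function('C')(L) = Mul(Add(Pow(L, 2), Mul(-1, L)), Pow(L, -1)) = Mul(Pow(L, -1), Add(Pow(L, 2), Mul(-1, L))))
Pow(Add(Function('H')(-314, -244), Function('C')(Add(50, 12))), -1) = Pow(Add(Add(-101, -314), Add(-1, Add(50, 12))), -1) = Pow(Add(-415, Add(-1, 62)), -1) = Pow(Add(-415, 61), -1) = Pow(-354, -1) = Rational(-1, 354)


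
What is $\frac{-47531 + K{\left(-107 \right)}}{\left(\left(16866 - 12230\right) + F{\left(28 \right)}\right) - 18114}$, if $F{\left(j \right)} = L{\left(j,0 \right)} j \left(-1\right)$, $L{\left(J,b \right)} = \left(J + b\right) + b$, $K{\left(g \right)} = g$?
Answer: $\frac{23819}{7131} \approx 3.3402$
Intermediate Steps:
$L{\left(J,b \right)} = J + 2 b$
$F{\left(j \right)} = - j^{2}$ ($F{\left(j \right)} = \left(j + 2 \cdot 0\right) j \left(-1\right) = \left(j + 0\right) j \left(-1\right) = j j \left(-1\right) = j^{2} \left(-1\right) = - j^{2}$)
$\frac{-47531 + K{\left(-107 \right)}}{\left(\left(16866 - 12230\right) + F{\left(28 \right)}\right) - 18114} = \frac{-47531 - 107}{\left(\left(16866 - 12230\right) - 28^{2}\right) - 18114} = - \frac{47638}{\left(\left(16866 - 12230\right) - 784\right) - 18114} = - \frac{47638}{\left(4636 - 784\right) - 18114} = - \frac{47638}{3852 - 18114} = - \frac{47638}{-14262} = \left(-47638\right) \left(- \frac{1}{14262}\right) = \frac{23819}{7131}$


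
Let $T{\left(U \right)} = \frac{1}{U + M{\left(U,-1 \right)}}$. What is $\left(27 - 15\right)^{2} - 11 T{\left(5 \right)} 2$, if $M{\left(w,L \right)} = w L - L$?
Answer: $122$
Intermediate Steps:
$M{\left(w,L \right)} = - L + L w$ ($M{\left(w,L \right)} = L w - L = - L + L w$)
$T{\left(U \right)} = 1$ ($T{\left(U \right)} = \frac{1}{U - \left(-1 + U\right)} = 1^{-1} = 1$)
$\left(27 - 15\right)^{2} - 11 T{\left(5 \right)} 2 = \left(27 - 15\right)^{2} - 11 \cdot 1 \cdot 2 = 12^{2} - 11 \cdot 2 = 144 - 22 = 122$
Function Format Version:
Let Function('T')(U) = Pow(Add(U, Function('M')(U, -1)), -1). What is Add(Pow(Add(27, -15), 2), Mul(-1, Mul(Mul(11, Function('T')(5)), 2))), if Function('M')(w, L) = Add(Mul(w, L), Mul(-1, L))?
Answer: 122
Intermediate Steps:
Function('M')(w, L) = Add(Mul(-1, L), Mul(L, w)) (Function('M')(w, L) = Add(Mul(L, w), Mul(-1, L)) = Add(Mul(-1, L), Mul(L, w)))
Function('T')(U) = 1 (Function('T')(U) = Pow(Add(U, Mul(-1, Add(-1, U))), -1) = Pow(Add(U, Add(1, Mul(-1, U))), -1) = Pow(1, -1) = 1)
Add(Pow(Add(27, -15), 2), Mul(-1, Mul(Mul(11, Function('T')(5)), 2))) = Add(Pow(Add(27, -15), 2), Mul(-1, Mul(Mul(11, 1), 2))) = Add(Pow(12, 2), Mul(-1, Mul(11, 2))) = Add(144, Mul(-1, 22)) = Add(144, -22) = 122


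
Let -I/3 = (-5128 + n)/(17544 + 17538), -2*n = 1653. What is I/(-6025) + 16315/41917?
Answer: 9157336697/23532420900 ≈ 0.38914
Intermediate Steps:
n = -1653/2 (n = -1/2*1653 = -1653/2 ≈ -826.50)
I = 11909/23388 (I = -3*(-5128 - 1653/2)/(17544 + 17538) = -(-35727)/(2*35082) = -3*(-11909/70164) = 11909/23388 ≈ 0.50919)
I/(-6025) + 16315/41917 = (11909/23388)/(-6025) + 16315/41917 = (11909/23388)*(-1/6025) + 16315*(1/41917) = -11909/140912700 + 65/167 = 9157336697/23532420900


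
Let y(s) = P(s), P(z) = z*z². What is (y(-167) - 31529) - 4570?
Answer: -4693562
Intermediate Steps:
P(z) = z³
y(s) = s³
(y(-167) - 31529) - 4570 = ((-167)³ - 31529) - 4570 = (-4657463 - 31529) - 4570 = -4688992 - 4570 = -4693562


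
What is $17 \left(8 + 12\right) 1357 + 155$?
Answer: $461535$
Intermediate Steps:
$17 \left(8 + 12\right) 1357 + 155 = 17 \cdot 20 \cdot 1357 + 155 = 340 \cdot 1357 + 155 = 461380 + 155 = 461535$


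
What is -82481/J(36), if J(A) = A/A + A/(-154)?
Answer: -6351037/59 ≈ -1.0764e+5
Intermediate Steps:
J(A) = 1 - A/154 (J(A) = 1 + A*(-1/154) = 1 - A/154)
-82481/J(36) = -82481/(1 - 1/154*36) = -82481/(1 - 18/77) = -82481/59/77 = -82481*77/59 = -6351037/59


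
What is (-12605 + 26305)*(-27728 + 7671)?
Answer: -274780900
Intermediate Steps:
(-12605 + 26305)*(-27728 + 7671) = 13700*(-20057) = -274780900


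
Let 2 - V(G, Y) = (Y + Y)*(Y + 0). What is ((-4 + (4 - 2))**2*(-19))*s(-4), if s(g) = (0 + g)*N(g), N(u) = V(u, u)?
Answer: -9120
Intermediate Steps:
V(G, Y) = 2 - 2*Y**2 (V(G, Y) = 2 - (Y + Y)*(Y + 0) = 2 - 2*Y*Y = 2 - 2*Y**2)
N(u) = 2 - 2*u**2
s(g) = g*(2 - 2*g**2) (s(g) = (0 + g)*(2 - 2*g**2) = g*(2 - 2*g**2))
((-4 + (4 - 2))**2*(-19))*s(-4) = ((-4 + (4 - 2))**2*(-19))*(2*(-4)*(1 - 1*(-4)**2)) = ((-4 + 2)**2*(-19))*(2*(-4)*(1 - 1*16)) = ((-2)**2*(-19))*(2*(-4)*(1 - 16)) = (4*(-19))*(2*(-4)*(-15)) = -76*120 = -9120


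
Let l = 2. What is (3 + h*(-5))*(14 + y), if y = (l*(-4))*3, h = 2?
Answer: 70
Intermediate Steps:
y = -24 (y = (2*(-4))*3 = -8*3 = -24)
(3 + h*(-5))*(14 + y) = (3 + 2*(-5))*(14 - 24) = (3 - 10)*(-10) = -7*(-10) = 70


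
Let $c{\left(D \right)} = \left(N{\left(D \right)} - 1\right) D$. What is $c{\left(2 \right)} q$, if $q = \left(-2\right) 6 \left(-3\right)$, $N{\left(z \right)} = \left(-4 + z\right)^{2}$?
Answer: $216$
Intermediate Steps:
$q = 36$ ($q = \left(-12\right) \left(-3\right) = 36$)
$c{\left(D \right)} = D \left(-1 + \left(-4 + D\right)^{2}\right)$ ($c{\left(D \right)} = \left(\left(-4 + D\right)^{2} - 1\right) D = \left(-1 + \left(-4 + D\right)^{2}\right) D = D \left(-1 + \left(-4 + D\right)^{2}\right)$)
$c{\left(2 \right)} q = 2 \left(-1 + \left(-4 + 2\right)^{2}\right) 36 = 2 \left(-1 + \left(-2\right)^{2}\right) 36 = 2 \left(-1 + 4\right) 36 = 2 \cdot 3 \cdot 36 = 6 \cdot 36 = 216$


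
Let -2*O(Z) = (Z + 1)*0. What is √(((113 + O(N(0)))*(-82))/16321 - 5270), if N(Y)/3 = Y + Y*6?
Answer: 2*I*√350986924114/16321 ≈ 72.599*I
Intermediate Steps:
N(Y) = 21*Y (N(Y) = 3*(Y + Y*6) = 3*(Y + 6*Y) = 3*(7*Y) = 21*Y)
O(Z) = 0 (O(Z) = -(Z + 1)*0/2 = -(1 + Z)*0/2 = -½*0 = 0)
√(((113 + O(N(0)))*(-82))/16321 - 5270) = √(((113 + 0)*(-82))/16321 - 5270) = √((113*(-82))*(1/16321) - 5270) = √(-9266*1/16321 - 5270) = √(-9266/16321 - 5270) = √(-86020936/16321) = 2*I*√350986924114/16321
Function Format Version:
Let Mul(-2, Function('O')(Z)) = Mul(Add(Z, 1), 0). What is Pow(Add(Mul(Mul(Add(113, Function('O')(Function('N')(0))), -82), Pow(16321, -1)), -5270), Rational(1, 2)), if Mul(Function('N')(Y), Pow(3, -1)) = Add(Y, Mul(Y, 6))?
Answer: Mul(Rational(2, 16321), I, Pow(350986924114, Rational(1, 2))) ≈ Mul(72.599, I)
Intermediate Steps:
Function('N')(Y) = Mul(21, Y) (Function('N')(Y) = Mul(3, Add(Y, Mul(Y, 6))) = Mul(3, Add(Y, Mul(6, Y))) = Mul(3, Mul(7, Y)) = Mul(21, Y))
Function('O')(Z) = 0 (Function('O')(Z) = Mul(Rational(-1, 2), Mul(Add(Z, 1), 0)) = Mul(Rational(-1, 2), Mul(Add(1, Z), 0)) = Mul(Rational(-1, 2), 0) = 0)
Pow(Add(Mul(Mul(Add(113, Function('O')(Function('N')(0))), -82), Pow(16321, -1)), -5270), Rational(1, 2)) = Pow(Add(Mul(Mul(Add(113, 0), -82), Pow(16321, -1)), -5270), Rational(1, 2)) = Pow(Add(Mul(Mul(113, -82), Rational(1, 16321)), -5270), Rational(1, 2)) = Pow(Add(Mul(-9266, Rational(1, 16321)), -5270), Rational(1, 2)) = Pow(Add(Rational(-9266, 16321), -5270), Rational(1, 2)) = Pow(Rational(-86020936, 16321), Rational(1, 2)) = Mul(Rational(2, 16321), I, Pow(350986924114, Rational(1, 2)))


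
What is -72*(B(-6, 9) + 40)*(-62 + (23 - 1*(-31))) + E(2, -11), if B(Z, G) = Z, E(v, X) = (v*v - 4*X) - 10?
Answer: 19622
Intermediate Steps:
E(v, X) = -10 + v² - 4*X (E(v, X) = (v² - 4*X) - 10 = -10 + v² - 4*X)
-72*(B(-6, 9) + 40)*(-62 + (23 - 1*(-31))) + E(2, -11) = -72*(-6 + 40)*(-62 + (23 - 1*(-31))) + (-10 + 2² - 4*(-11)) = -2448*(-62 + (23 + 31)) + (-10 + 4 + 44) = -2448*(-62 + 54) + 38 = -2448*(-8) + 38 = -72*(-272) + 38 = 19584 + 38 = 19622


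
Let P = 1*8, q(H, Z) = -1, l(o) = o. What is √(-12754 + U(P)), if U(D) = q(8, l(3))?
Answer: I*√12755 ≈ 112.94*I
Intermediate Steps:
P = 8
U(D) = -1
√(-12754 + U(P)) = √(-12754 - 1) = √(-12755) = I*√12755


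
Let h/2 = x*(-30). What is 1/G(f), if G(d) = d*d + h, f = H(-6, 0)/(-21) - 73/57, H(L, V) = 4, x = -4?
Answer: 159201/38552809 ≈ 0.0041294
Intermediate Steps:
h = 240 (h = 2*(-4*(-30)) = 2*120 = 240)
f = -587/399 (f = 4/(-21) - 73/57 = 4*(-1/21) - 73*1/57 = -4/21 - 73/57 = -587/399 ≈ -1.4712)
G(d) = 240 + d**2 (G(d) = d*d + 240 = d**2 + 240 = 240 + d**2)
1/G(f) = 1/(240 + (-587/399)**2) = 1/(240 + 344569/159201) = 1/(38552809/159201) = 159201/38552809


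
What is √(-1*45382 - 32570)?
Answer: 8*I*√1218 ≈ 279.2*I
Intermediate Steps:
√(-1*45382 - 32570) = √(-45382 - 32570) = √(-77952) = 8*I*√1218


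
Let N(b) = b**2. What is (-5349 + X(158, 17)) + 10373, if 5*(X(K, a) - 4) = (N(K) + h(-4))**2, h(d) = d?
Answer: 124605348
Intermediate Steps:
X(K, a) = 4 + (-4 + K**2)**2/5 (X(K, a) = 4 + (K**2 - 4)**2/5 = 4 + (-4 + K**2)**2/5)
(-5349 + X(158, 17)) + 10373 = (-5349 + (4 + (-4 + 158**2)**2/5)) + 10373 = (-5349 + (4 + (-4 + 24964)**2/5)) + 10373 = (-5349 + (4 + (1/5)*24960**2)) + 10373 = (-5349 + (4 + (1/5)*623001600)) + 10373 = (-5349 + (4 + 124600320)) + 10373 = (-5349 + 124600324) + 10373 = 124594975 + 10373 = 124605348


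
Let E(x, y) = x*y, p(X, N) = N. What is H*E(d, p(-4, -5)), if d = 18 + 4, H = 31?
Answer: -3410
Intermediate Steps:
d = 22
H*E(d, p(-4, -5)) = 31*(22*(-5)) = 31*(-110) = -3410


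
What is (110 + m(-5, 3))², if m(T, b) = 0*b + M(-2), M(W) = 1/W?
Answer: 47961/4 ≈ 11990.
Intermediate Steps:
M(W) = 1/W
m(T, b) = -½ (m(T, b) = 0*b + 1/(-2) = 0 - ½ = -½)
(110 + m(-5, 3))² = (110 - ½)² = (219/2)² = 47961/4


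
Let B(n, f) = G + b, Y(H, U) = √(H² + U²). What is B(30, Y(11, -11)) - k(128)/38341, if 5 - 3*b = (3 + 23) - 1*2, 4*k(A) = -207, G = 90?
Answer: 1673695/20004 ≈ 83.668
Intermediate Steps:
k(A) = -207/4 (k(A) = (¼)*(-207) = -207/4)
b = -19/3 (b = 5/3 - ((3 + 23) - 1*2)/3 = 5/3 - (26 - 2)/3 = 5/3 - ⅓*24 = 5/3 - 8 = -19/3 ≈ -6.3333)
B(n, f) = 251/3 (B(n, f) = 90 - 19/3 = 251/3)
B(30, Y(11, -11)) - k(128)/38341 = 251/3 - (-207)/(4*38341) = 251/3 - 1*(-9/6668) = 251/3 + 9/6668 = 1673695/20004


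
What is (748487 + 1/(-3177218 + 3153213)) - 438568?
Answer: 7439605594/24005 ≈ 3.0992e+5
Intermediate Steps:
(748487 + 1/(-3177218 + 3153213)) - 438568 = (748487 + 1/(-24005)) - 438568 = (748487 - 1/24005) - 438568 = 17967430434/24005 - 438568 = 7439605594/24005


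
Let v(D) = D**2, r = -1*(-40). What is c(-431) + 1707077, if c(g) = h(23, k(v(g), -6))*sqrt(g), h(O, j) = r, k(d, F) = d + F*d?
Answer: 1707077 + 40*I*sqrt(431) ≈ 1.7071e+6 + 830.42*I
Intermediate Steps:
r = 40
h(O, j) = 40
c(g) = 40*sqrt(g)
c(-431) + 1707077 = 40*sqrt(-431) + 1707077 = 40*(I*sqrt(431)) + 1707077 = 40*I*sqrt(431) + 1707077 = 1707077 + 40*I*sqrt(431)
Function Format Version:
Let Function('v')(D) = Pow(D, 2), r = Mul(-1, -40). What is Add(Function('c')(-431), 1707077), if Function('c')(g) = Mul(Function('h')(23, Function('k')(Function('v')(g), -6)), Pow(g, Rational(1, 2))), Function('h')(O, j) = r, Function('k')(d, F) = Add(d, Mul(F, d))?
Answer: Add(1707077, Mul(40, I, Pow(431, Rational(1, 2)))) ≈ Add(1.7071e+6, Mul(830.42, I))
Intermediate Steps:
r = 40
Function('h')(O, j) = 40
Function('c')(g) = Mul(40, Pow(g, Rational(1, 2)))
Add(Function('c')(-431), 1707077) = Add(Mul(40, Pow(-431, Rational(1, 2))), 1707077) = Add(Mul(40, Mul(I, Pow(431, Rational(1, 2)))), 1707077) = Add(Mul(40, I, Pow(431, Rational(1, 2))), 1707077) = Add(1707077, Mul(40, I, Pow(431, Rational(1, 2))))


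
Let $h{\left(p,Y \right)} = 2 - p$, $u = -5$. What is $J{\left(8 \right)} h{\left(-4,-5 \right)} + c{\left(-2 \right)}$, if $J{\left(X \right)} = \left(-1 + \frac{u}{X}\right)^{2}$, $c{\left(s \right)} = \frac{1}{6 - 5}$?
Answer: $\frac{539}{32} \approx 16.844$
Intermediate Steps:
$c{\left(s \right)} = 1$ ($c{\left(s \right)} = 1^{-1} = 1$)
$J{\left(X \right)} = \left(-1 - \frac{5}{X}\right)^{2}$
$J{\left(8 \right)} h{\left(-4,-5 \right)} + c{\left(-2 \right)} = \frac{\left(5 + 8\right)^{2}}{64} \left(2 - -4\right) + 1 = \frac{13^{2}}{64} \left(2 + 4\right) + 1 = \frac{1}{64} \cdot 169 \cdot 6 + 1 = \frac{169}{64} \cdot 6 + 1 = \frac{507}{32} + 1 = \frac{539}{32}$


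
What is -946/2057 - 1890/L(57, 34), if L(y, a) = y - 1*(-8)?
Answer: -71804/2431 ≈ -29.537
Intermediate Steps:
L(y, a) = 8 + y (L(y, a) = y + 8 = 8 + y)
-946/2057 - 1890/L(57, 34) = -946/2057 - 1890/(8 + 57) = -946*1/2057 - 1890/65 = -86/187 - 1890*1/65 = -86/187 - 378/13 = -71804/2431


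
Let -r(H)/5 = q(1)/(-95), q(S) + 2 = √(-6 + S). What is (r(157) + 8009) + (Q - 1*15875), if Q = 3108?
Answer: -90404/19 + I*√5/19 ≈ -4758.1 + 0.11769*I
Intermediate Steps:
q(S) = -2 + √(-6 + S)
r(H) = -2/19 + I*√5/19 (r(H) = -5*(-2 + √(-6 + 1))/(-95) = -5*(-2 + √(-5))*(-1)/95 = -5*(-2 + I*√5)*(-1)/95 = -5*(2/95 - I*√5/95) = -2/19 + I*√5/19)
(r(157) + 8009) + (Q - 1*15875) = ((-2/19 + I*√5/19) + 8009) + (3108 - 1*15875) = (152169/19 + I*√5/19) + (3108 - 15875) = (152169/19 + I*√5/19) - 12767 = -90404/19 + I*√5/19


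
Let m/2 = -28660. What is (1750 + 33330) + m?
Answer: -22240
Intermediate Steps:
m = -57320 (m = 2*(-28660) = -57320)
(1750 + 33330) + m = (1750 + 33330) - 57320 = 35080 - 57320 = -22240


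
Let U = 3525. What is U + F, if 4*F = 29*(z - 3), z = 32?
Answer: 14941/4 ≈ 3735.3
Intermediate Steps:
F = 841/4 (F = (29*(32 - 3))/4 = (29*29)/4 = (¼)*841 = 841/4 ≈ 210.25)
U + F = 3525 + 841/4 = 14941/4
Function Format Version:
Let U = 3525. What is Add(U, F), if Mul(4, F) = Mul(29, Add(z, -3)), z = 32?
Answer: Rational(14941, 4) ≈ 3735.3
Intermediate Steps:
F = Rational(841, 4) (F = Mul(Rational(1, 4), Mul(29, Add(32, -3))) = Mul(Rational(1, 4), Mul(29, 29)) = Mul(Rational(1, 4), 841) = Rational(841, 4) ≈ 210.25)
Add(U, F) = Add(3525, Rational(841, 4)) = Rational(14941, 4)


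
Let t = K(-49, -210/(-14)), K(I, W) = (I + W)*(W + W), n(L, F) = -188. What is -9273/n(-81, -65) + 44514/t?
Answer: 90819/15980 ≈ 5.6833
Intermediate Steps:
K(I, W) = 2*W*(I + W) (K(I, W) = (I + W)*(2*W) = 2*W*(I + W))
t = -1020 (t = 2*(-210/(-14))*(-49 - 210/(-14)) = 2*(-210*(-1/14))*(-49 - 210*(-1/14)) = 2*15*(-49 + 15) = 2*15*(-34) = -1020)
-9273/n(-81, -65) + 44514/t = -9273/(-188) + 44514/(-1020) = -9273*(-1/188) + 44514*(-1/1020) = 9273/188 - 7419/170 = 90819/15980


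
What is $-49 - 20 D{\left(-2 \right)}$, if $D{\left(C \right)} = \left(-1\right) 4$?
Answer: $31$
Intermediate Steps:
$D{\left(C \right)} = -4$
$-49 - 20 D{\left(-2 \right)} = -49 - -80 = -49 + 80 = 31$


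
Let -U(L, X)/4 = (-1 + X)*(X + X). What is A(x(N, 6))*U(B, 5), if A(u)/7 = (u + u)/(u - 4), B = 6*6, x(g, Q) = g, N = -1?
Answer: -448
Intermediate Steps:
B = 36
A(u) = 14*u/(-4 + u) (A(u) = 7*((u + u)/(u - 4)) = 7*((2*u)/(-4 + u)) = 7*(2*u/(-4 + u)) = 14*u/(-4 + u))
U(L, X) = -8*X*(-1 + X) (U(L, X) = -4*(-1 + X)*(X + X) = -4*(-1 + X)*2*X = -8*X*(-1 + X))
A(x(N, 6))*U(B, 5) = (14*(-1)/(-4 - 1))*(8*5*(1 - 1*5)) = (14*(-1)/(-5))*(8*5*(1 - 5)) = (14*(-1)*(-1/5))*(8*5*(-4)) = (14/5)*(-160) = -448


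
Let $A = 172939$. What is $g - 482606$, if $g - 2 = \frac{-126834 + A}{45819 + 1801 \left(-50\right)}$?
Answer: $- \frac{21346103629}{44231} \approx -4.8261 \cdot 10^{5}$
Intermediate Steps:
$g = \frac{42357}{44231}$ ($g = 2 + \frac{-126834 + 172939}{45819 + 1801 \left(-50\right)} = 2 + \frac{46105}{45819 - 90050} = 2 + \frac{46105}{-44231} = 2 + 46105 \left(- \frac{1}{44231}\right) = 2 - \frac{46105}{44231} = \frac{42357}{44231} \approx 0.95763$)
$g - 482606 = \frac{42357}{44231} - 482606 = - \frac{21346103629}{44231}$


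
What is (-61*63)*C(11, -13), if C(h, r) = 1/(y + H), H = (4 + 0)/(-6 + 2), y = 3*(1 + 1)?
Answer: -3843/5 ≈ -768.60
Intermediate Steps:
y = 6 (y = 3*2 = 6)
H = -1 (H = 4/(-4) = 4*(-1/4) = -1)
C(h, r) = 1/5 (C(h, r) = 1/(6 - 1) = 1/5)
(-61*63)*C(11, -13) = -61*63*(1/5) = -3843*1/5 = -3843/5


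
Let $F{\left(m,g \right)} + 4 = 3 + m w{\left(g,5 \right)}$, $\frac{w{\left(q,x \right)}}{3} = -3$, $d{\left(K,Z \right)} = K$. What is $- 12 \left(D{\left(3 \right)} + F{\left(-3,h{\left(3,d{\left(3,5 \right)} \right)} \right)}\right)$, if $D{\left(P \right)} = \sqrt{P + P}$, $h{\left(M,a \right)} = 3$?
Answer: $-312 - 12 \sqrt{6} \approx -341.39$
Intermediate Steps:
$D{\left(P \right)} = \sqrt{2} \sqrt{P}$ ($D{\left(P \right)} = \sqrt{2 P} = \sqrt{2} \sqrt{P}$)
$w{\left(q,x \right)} = -9$ ($w{\left(q,x \right)} = 3 \left(-3\right) = -9$)
$F{\left(m,g \right)} = -1 - 9 m$ ($F{\left(m,g \right)} = -4 + \left(3 + m \left(-9\right)\right) = -4 - \left(-3 + 9 m\right) = -1 - 9 m$)
$- 12 \left(D{\left(3 \right)} + F{\left(-3,h{\left(3,d{\left(3,5 \right)} \right)} \right)}\right) = - 12 \left(\sqrt{2} \sqrt{3} - -26\right) = - 12 \left(\sqrt{6} + \left(-1 + 27\right)\right) = - 12 \left(\sqrt{6} + 26\right) = - 12 \left(26 + \sqrt{6}\right) = -312 - 12 \sqrt{6}$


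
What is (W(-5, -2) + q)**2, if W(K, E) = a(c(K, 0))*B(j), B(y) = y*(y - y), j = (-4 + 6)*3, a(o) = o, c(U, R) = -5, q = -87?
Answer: 7569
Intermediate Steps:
j = 6 (j = 2*3 = 6)
B(y) = 0 (B(y) = y*0 = 0)
W(K, E) = 0 (W(K, E) = -5*0 = 0)
(W(-5, -2) + q)**2 = (0 - 87)**2 = (-87)**2 = 7569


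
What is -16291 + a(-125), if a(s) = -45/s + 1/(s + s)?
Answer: -4072661/250 ≈ -16291.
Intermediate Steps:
a(s) = -89/(2*s) (a(s) = -45/s + 1/(2*s) = -89/(2*s))
-16291 + a(-125) = -16291 - 89/2/(-125) = -16291 - 89/2*(-1/125) = -16291 + 89/250 = -4072661/250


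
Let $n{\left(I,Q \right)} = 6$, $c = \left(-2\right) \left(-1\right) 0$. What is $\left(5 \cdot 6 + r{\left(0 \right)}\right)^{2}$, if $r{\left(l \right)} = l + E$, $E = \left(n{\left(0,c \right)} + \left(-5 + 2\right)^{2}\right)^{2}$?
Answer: $65025$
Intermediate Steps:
$c = 0$ ($c = 2 \cdot 0 = 0$)
$E = 225$ ($E = \left(6 + \left(-5 + 2\right)^{2}\right)^{2} = \left(6 + \left(-3\right)^{2}\right)^{2} = \left(6 + 9\right)^{2} = 15^{2} = 225$)
$r{\left(l \right)} = 225 + l$ ($r{\left(l \right)} = l + 225 = 225 + l$)
$\left(5 \cdot 6 + r{\left(0 \right)}\right)^{2} = \left(5 \cdot 6 + \left(225 + 0\right)\right)^{2} = \left(30 + 225\right)^{2} = 255^{2} = 65025$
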